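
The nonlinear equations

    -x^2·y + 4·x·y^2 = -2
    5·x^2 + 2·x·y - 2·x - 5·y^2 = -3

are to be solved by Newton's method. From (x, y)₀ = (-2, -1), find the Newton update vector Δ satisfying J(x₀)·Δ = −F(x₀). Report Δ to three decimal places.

At (-2, -1): F = (-2.000, 26.000).
Jacobian J = [[-2·x·y + 4·y^2, -x^2 + 8·x·y], [10·x + 2·y - 2, 2·x - 10·y]].
At the point, J = [[0.000, 12.000], [-24.000, 6.000]] (det J = 288.000).
Solving J·Δ = −F gives Δ = (1.125, 0.167).

(1.125, 0.167)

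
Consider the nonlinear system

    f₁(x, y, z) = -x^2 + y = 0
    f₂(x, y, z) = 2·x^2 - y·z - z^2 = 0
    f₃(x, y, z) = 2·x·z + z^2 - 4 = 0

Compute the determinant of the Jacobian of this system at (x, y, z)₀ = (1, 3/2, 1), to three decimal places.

-15.000

J = [[-2·x, 1, 0], [4·x, -z, -y - 2·z], [2·z, 0, 2·x + 2·z]].
At the point, J = [[-2.000, 1.000, 0.000], [4.000, -1.000, -3.500], [2.000, 0.000, 4.000]].
det J = -15.000.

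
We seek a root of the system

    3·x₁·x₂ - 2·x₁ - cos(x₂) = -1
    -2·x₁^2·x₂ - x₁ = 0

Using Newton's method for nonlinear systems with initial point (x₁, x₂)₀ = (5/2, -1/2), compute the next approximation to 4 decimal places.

At (5/2, -1/2): F = (-8.627583, 3.7500).
Jacobian J = [[3·x₂ - 2, 3·x₁ + sin(x₂)], [-4·x₁·x₂ - 1, -2·x₁^2]].
At the point, J = [[-3.5000, 7.020574], [4.0000, -12.5000]] (det J = 15.667702).
Solving J·Δ = −F gives Δ = (-5.2029, -1.3649).
Then the next iterate is (x₁, x₂)₁ = (-2.7029, -1.8649).

(-2.7029, -1.8649)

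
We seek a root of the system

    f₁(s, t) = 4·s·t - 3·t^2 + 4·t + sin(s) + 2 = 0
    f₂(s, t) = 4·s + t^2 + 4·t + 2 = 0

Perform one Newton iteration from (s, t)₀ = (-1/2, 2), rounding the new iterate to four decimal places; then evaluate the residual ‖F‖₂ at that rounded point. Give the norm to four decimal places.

1.8741

At (-1/2, 2): F = (-6.479426, 12.0000).
Jacobian J = [[4·t + cos(s), 4·s - 6·t + 4], [4, 2·t + 4]].
At the point, J = [[8.877583, -10.0000], [4.0000, 8.0000]] (det J = 111.020660).
Solving J·Δ = −F gives Δ = (-0.6140, -1.1930).
Then the next iterate is (s, t)₁ = (-1.1140, 0.8070).
Re-evaluating at (-1.1140, 0.8070): F = (-1.219209, 1.423249), so ‖F‖₂ = 1.8741.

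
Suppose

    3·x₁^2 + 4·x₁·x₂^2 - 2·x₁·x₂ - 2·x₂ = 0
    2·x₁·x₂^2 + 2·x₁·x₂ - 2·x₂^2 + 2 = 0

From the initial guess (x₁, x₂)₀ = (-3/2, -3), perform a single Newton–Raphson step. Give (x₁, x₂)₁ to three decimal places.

(-1.279, -1.839)

At (-3/2, -3): F = (-50.250, -34.000).
Jacobian J = [[6·x₁ + 4·x₂^2 - 2·x₂, 8·x₁·x₂ - 2·x₁ - 2], [2·x₂^2 + 2·x₂, 4·x₁·x₂ + 2·x₁ - 4·x₂]].
At the point, J = [[33.000, 37.000], [12.000, 27.000]] (det J = 447.000).
Solving J·Δ = −F gives Δ = (0.221, 1.161).
Then the next iterate is (x₁, x₂)₁ = (-1.279, -1.839).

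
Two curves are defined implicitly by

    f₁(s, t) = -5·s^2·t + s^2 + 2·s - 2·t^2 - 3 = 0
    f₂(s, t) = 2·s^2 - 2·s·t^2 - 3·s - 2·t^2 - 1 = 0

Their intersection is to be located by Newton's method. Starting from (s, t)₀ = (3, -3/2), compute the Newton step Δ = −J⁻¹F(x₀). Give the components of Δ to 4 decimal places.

At (3, -3/2): F = (75.0000, -10.0000).
Jacobian J = [[-10·s·t + 2·s + 2, -5·s^2 - 4·t], [4·s - 2·t^2 - 3, -4·s·t - 4·t]].
At the point, J = [[53.0000, -39.0000], [4.5000, 24.0000]] (det J = 1447.5000).
Solving J·Δ = −F gives Δ = (-0.9741, 0.5993).

(-0.9741, 0.5993)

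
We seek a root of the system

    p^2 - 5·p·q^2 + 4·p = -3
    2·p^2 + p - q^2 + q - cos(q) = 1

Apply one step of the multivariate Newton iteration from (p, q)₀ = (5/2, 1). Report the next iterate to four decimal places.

At (5/2, 1): F = (6.7500, 13.459698).
Jacobian J = [[2·p - 5·q^2 + 4, -10·p·q], [4·p + 1, -2·q + sin(q) + 1]].
At the point, J = [[4.0000, -25.0000], [11.0000, -0.158529]] (det J = 274.365884).
Solving J·Δ = −F gives Δ = (-1.2225, 0.0744).
Then the next iterate is (p, q)₁ = (1.2775, 1.0744).

(1.2775, 1.0744)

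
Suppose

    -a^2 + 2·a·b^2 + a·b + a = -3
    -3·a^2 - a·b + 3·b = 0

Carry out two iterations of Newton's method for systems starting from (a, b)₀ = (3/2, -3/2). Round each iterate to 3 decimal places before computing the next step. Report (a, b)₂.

At (3/2, -3/2): F = (6.750, -9.000).
Jacobian J = [[-2·a + 2·b^2 + b + 1, 4·a·b + a], [-6·a - b, -a + 3]].
At the point, J = [[1.000, -7.500], [-7.500, 1.500]] (det J = -54.750).
Solving J·Δ = −F gives Δ = (-1.048, 0.760).
Then the next iterate is (a, b)₁ = (0.452, -0.740).
Round to (0.452, -0.740) and repeat: F = (3.40825, -2.49843), J = [[0.45120, -0.88592], [-1.972, 2.548]].
Δ = (10.832, 9.364), so (a, b)₂ = (11.284, 8.624).

(11.284, 8.624)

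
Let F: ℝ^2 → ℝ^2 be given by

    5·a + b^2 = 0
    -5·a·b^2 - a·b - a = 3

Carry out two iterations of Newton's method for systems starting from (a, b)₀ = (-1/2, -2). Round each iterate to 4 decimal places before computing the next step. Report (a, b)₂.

At (-1/2, -2): F = (1.5000, 6.5000).
Jacobian J = [[5, 2·b], [-5·b^2 - b - 1, -10·a·b - a]].
At the point, J = [[5.0000, -4.0000], [-19.0000, -9.5000]] (det J = -123.5000).
Solving J·Δ = −F gives Δ = (0.0951, 0.4939).
Then the next iterate is (a, b)₁ = (-0.4049, -1.5061).
Round to (-0.4049, -1.5061) and repeat: F = (0.243837, 1.387329), J = [[5.0000, -3.0122], [-10.835586, -5.693299]].
Δ = (0.0457, 0.1568), so (a, b)₂ = (-0.3592, -1.3493).

(-0.3592, -1.3493)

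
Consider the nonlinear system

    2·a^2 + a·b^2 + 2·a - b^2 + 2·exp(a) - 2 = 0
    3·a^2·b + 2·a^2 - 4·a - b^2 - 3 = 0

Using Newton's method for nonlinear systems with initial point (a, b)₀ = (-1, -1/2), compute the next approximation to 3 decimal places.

(0.608, 1.198)

At (-1, -1/2): F = (-1.76424, 1.250).
Jacobian J = [[4·a + b^2 + 2·exp(a) + 2, 2·a·b - 2·b], [6·a·b + 4·a - 4, 3·a^2 - 2·b]].
At the point, J = [[-1.01424, 2.000], [-5.000, 4.000]] (det J = 5.94304).
Solving J·Δ = −F gives Δ = (1.608, 1.698).
Then the next iterate is (a, b)₁ = (0.608, 1.198).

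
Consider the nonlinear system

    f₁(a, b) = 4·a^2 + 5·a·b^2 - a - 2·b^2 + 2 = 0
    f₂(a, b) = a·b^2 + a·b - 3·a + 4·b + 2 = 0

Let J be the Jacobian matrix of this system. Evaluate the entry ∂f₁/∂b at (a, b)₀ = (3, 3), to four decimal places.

∂f₁/∂b = 10·a·b - 4·b.
At (3, 3) this is 78.0000.

78.0000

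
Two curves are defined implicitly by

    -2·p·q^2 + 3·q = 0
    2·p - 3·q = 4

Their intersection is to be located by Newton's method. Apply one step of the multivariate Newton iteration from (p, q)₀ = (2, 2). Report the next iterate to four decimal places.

At (2, 2): F = (-10.0000, -6.0000).
Jacobian J = [[-2·q^2, -4·p·q + 3], [2, -3]].
At the point, J = [[-8.0000, -13.0000], [2.0000, -3.0000]] (det J = 50.0000).
Solving J·Δ = −F gives Δ = (0.9600, -1.3600).
Then the next iterate is (p, q)₁ = (2.9600, 0.6400).

(2.9600, 0.6400)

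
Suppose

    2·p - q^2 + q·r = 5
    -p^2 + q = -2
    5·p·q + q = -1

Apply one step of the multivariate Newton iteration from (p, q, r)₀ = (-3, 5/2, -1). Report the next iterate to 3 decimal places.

At (-3, 5/2, -1): F = (-19.750, -4.500, -34.000).
Jacobian J = [[2, -2·q + r, q], [-2·p, 1, 0], [5·q, 5·p + 1, 0]].
At the point, J = [[2.000, -6.000, 2.500], [6.000, 1.000, 0.000], [12.500, -14.000, 0.000]] (det J = -241.250).
Solving J·Δ = −F gives Δ = (1.005, -1.531, 3.421).
Then the next iterate is (p, q, r)₁ = (-1.995, 0.969, 2.421).

(-1.995, 0.969, 2.421)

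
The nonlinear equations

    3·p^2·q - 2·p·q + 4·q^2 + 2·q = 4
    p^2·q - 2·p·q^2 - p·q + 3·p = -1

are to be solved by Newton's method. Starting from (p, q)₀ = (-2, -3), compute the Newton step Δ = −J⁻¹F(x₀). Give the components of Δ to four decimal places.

At (-2, -3): F = (-22.0000, 13.0000).
Jacobian J = [[6·p·q - 2·q, 3·p^2 - 2·p + 8·q + 2], [2·p·q - 2·q^2 - q + 3, p^2 - 4·p·q - p]].
At the point, J = [[42.0000, -6.0000], [0.0000, -18.0000]] (det J = -756.0000).
Solving J·Δ = −F gives Δ = (0.6270, 0.7222).

(0.6270, 0.7222)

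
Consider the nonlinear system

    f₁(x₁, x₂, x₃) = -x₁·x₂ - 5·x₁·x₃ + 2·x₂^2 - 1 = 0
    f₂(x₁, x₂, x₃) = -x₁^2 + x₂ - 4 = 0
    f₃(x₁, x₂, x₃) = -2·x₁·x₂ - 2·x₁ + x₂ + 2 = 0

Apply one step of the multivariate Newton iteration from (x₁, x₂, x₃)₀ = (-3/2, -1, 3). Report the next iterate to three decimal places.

(1.000, -1.250, 4.650)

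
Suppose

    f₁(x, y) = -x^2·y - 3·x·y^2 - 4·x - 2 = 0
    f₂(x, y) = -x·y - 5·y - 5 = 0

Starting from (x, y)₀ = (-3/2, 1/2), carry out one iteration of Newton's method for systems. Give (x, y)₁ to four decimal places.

(-1.5950, -1.4150)

At (-3/2, 1/2): F = (4.0000, -6.7500).
Jacobian J = [[-2·x·y - 3·y^2 - 4, -x^2 - 6·x·y], [-y, -x - 5]].
At the point, J = [[-3.2500, 2.2500], [-0.5000, -3.5000]] (det J = 12.5000).
Solving J·Δ = −F gives Δ = (-0.0950, -1.9150).
Then the next iterate is (x, y)₁ = (-1.5950, -1.4150).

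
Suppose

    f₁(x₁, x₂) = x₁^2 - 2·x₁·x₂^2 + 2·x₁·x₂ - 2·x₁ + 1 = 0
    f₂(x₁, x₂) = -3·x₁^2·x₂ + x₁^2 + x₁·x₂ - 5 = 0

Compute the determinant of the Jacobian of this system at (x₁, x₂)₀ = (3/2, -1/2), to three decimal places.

J = [[2·x₁ - 2·x₂^2 + 2·x₂ - 2, -4·x₁·x₂ + 2·x₁], [-6·x₁·x₂ + 2·x₁ + x₂, -3·x₁^2 + x₁]].
At the point, J = [[-0.500, 6.000], [7.000, -5.250]].
det J = -39.375.

-39.375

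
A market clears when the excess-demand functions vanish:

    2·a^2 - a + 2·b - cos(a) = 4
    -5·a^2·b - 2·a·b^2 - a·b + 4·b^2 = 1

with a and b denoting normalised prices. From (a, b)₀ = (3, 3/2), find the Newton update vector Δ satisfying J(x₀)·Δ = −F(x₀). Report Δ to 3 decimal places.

(-1.310, -0.198)

At (3, 3/2): F = (14.98999, -77.500).
Jacobian J = [[4·a + sin(a) - 1, 2], [-10·a·b - 2·b^2 - b, -5·a^2 - 4·a·b - a + 8·b]].
At the point, J = [[11.14112, 2.000], [-51.000, -54.000]] (det J = -499.62048).
Solving J·Δ = −F gives Δ = (-1.310, -0.198).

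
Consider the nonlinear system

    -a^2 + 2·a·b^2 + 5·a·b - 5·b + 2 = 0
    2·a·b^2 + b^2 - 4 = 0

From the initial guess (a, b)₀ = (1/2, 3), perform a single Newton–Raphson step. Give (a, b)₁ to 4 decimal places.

(0.5312, 1.7866)

At (1/2, 3): F = (3.2500, 14.0000).
Jacobian J = [[-2·a + 2·b^2 + 5·b, 4·a·b + 5·a - 5], [2·b^2, 4·a·b + 2·b]].
At the point, J = [[32.0000, 3.5000], [18.0000, 12.0000]] (det J = 321.0000).
Solving J·Δ = −F gives Δ = (0.0312, -1.2134).
Then the next iterate is (a, b)₁ = (0.5312, 1.7866).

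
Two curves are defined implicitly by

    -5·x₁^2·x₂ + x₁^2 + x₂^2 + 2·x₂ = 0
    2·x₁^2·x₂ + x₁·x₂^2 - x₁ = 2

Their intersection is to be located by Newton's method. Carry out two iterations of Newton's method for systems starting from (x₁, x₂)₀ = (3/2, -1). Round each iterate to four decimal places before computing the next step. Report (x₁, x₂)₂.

(2.0074, 1.0872)

At (3/2, -1): F = (12.5000, -6.5000).
Jacobian J = [[-10·x₁·x₂ + 2·x₁, -5·x₁^2 + 2·x₂ + 2], [4·x₁·x₂ + x₂^2 - 1, 2·x₁^2 + 2·x₁·x₂]].
At the point, J = [[18.0000, -11.2500], [-6.0000, 1.5000]] (det J = -40.5000).
Solving J·Δ = −F gives Δ = (-1.3426, -1.0370).
Then the next iterate is (x₁, x₂)₁ = (0.1574, -2.0370).
Round to (0.1574, -2.0370) and repeat: F = (0.352475, -1.605222), J = [[3.521038, -2.197874], [1.866874, -0.591698]].
Δ = (1.8500, 3.1242), so (x₁, x₂)₂ = (2.0074, 1.0872).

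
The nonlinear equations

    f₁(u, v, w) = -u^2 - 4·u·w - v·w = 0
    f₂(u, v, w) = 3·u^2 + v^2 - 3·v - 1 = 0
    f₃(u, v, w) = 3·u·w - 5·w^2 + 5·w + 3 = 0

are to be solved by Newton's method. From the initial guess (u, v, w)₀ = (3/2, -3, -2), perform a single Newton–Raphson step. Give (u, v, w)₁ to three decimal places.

(0.660, -1.201, -0.950)

At (3/2, -3, -2): F = (3.750, 23.750, -36.000).
Jacobian J = [[-2·u - 4·w, -w, -4·u - v], [6·u, 2·v - 3, 0], [3·w, 0, 3·u - 10·w + 5]].
At the point, J = [[5.000, 2.000, -3.000], [9.000, -9.000, 0.000], [-6.000, 0.000, 29.500]] (det J = -1696.500).
Solving J·Δ = −F gives Δ = (-0.840, 1.799, 1.050).
Then the next iterate is (u, v, w)₁ = (0.660, -1.201, -0.950).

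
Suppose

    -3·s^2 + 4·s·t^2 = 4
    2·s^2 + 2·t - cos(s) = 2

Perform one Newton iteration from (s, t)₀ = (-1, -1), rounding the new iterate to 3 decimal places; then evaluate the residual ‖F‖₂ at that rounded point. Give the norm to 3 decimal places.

7.275

At (-1, -1): F = (-11.000, -2.54030).
Jacobian J = [[-6·s + 4·t^2, 8·s·t], [4·s + sin(s), 2]].
At the point, J = [[10.000, 8.000], [-4.84147, 2.000]] (det J = 58.73177).
Solving J·Δ = −F gives Δ = (0.029, 1.339).
Then the next iterate is (s, t)₁ = (-0.971, 0.339).
Re-evaluating at (-0.971, 0.339): F = (-7.27488, -0.00079), so ‖F‖₂ = 7.275.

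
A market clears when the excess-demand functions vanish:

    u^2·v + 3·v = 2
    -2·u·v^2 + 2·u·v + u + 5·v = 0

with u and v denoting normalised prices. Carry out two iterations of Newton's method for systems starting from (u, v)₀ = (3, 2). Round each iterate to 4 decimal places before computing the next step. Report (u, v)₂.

(1.5049, -0.2161)

At (3, 2): F = (22.0000, 1.0000).
Jacobian J = [[2·u·v, u^2 + 3], [-2·v^2 + 2·v + 1, -4·u·v + 2·u + 5]].
At the point, J = [[12.0000, 12.0000], [-3.0000, -13.0000]] (det J = -120.0000).
Solving J·Δ = −F gives Δ = (-2.4833, 0.6500).
Then the next iterate is (u, v)₁ = (0.5167, 2.6500).
Round to (0.5167, 2.6500) and repeat: F = (6.657494, 9.248158), J = [[2.738510, 3.266979], [-7.7450, 0.556380]].
Δ = (0.9882, -2.8661), so (u, v)₂ = (1.5049, -0.2161).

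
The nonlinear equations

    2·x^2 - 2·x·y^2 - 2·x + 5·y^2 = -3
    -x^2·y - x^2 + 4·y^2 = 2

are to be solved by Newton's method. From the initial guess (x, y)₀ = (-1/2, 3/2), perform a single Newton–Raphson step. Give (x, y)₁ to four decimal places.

(0.1678, 0.8154)

At (-1/2, 3/2): F = (18.0000, 6.3750).
Jacobian J = [[4·x - 2·y^2 - 2, -4·x·y + 10·y], [-2·x·y - 2·x, -x^2 + 8·y]].
At the point, J = [[-8.5000, 18.0000], [2.5000, 11.7500]] (det J = -144.8750).
Solving J·Δ = −F gives Δ = (0.6678, -0.6846).
Then the next iterate is (x, y)₁ = (0.1678, 0.8154).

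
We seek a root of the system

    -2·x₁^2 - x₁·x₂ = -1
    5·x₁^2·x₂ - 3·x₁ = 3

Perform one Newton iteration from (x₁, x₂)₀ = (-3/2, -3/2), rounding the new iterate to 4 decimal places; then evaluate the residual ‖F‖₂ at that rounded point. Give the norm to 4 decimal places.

4.9114

At (-3/2, -3/2): F = (-5.7500, -15.3750).
Jacobian J = [[-4·x₁ - x₂, -x₁], [10·x₁·x₂ - 3, 5·x₁^2]].
At the point, J = [[7.5000, 1.5000], [19.5000, 11.2500]] (det J = 55.1250).
Solving J·Δ = −F gives Δ = (0.7551, 0.0578).
Then the next iterate is (x₁, x₂)₁ = (-0.7449, -1.4422).
Re-evaluating at (-0.7449, -1.4422): F = (-1.184047, -4.766511), so ‖F‖₂ = 4.9114.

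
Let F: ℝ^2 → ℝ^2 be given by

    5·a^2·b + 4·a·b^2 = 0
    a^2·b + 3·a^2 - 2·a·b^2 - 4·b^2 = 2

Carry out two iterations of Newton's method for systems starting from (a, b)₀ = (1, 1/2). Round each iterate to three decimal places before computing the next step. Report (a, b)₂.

At (1, 1/2): F = (3.500, 0.000).
Jacobian J = [[10·a·b + 4·b^2, 5·a^2 + 8·a·b], [2·a·b + 6·a - 2·b^2, a^2 - 4·a·b - 8·b]].
At the point, J = [[6.000, 9.000], [6.500, -5.000]] (det J = -88.500).
Solving J·Δ = −F gives Δ = (-0.198, -0.257).
Then the next iterate is (a, b)₁ = (0.802, 0.243).
Round to (0.802, 0.243) and repeat: F = (0.97092, -0.24500), J = [[2.18506, 4.77511], [5.08367, -2.08034]].
Δ = (-0.029, -0.190), so (a, b)₂ = (0.773, 0.053).

(0.773, 0.053)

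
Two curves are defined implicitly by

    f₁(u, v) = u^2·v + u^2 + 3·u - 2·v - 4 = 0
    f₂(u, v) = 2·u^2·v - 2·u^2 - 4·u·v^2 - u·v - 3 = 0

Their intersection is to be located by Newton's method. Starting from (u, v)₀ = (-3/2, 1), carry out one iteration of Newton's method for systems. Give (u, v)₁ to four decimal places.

At (-3/2, 1): F = (-6.0000, 4.5000).
Jacobian J = [[2·u·v + 2·u + 3, u^2 - 2], [4·u·v - 4·u - 4·v^2 - v, 2·u^2 - 8·u·v - u]].
At the point, J = [[-3.0000, 0.2500], [-5.0000, 18.0000]] (det J = -52.7500).
Solving J·Δ = −F gives Δ = (-2.0687, -0.8246).
Then the next iterate is (u, v)₁ = (-3.5687, 0.1754).

(-3.5687, 0.1754)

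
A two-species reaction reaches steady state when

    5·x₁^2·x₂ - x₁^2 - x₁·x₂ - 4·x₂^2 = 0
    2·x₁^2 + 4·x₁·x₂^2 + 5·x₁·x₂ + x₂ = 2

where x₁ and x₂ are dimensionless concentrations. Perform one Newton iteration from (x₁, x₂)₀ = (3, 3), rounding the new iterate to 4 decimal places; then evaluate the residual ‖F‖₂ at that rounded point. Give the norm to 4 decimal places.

At (3, 3): F = (81.0000, 172.0000).
Jacobian J = [[10·x₁·x₂ - 2·x₁ - x₂, 5·x₁^2 - x₁ - 8·x₂], [4·x₁ + 4·x₂^2 + 5·x₂, 8·x₁·x₂ + 5·x₁ + 1]].
At the point, J = [[81.0000, 18.0000], [63.0000, 88.0000]] (det J = 5994.0000).
Solving J·Δ = −F gives Δ = (-0.6727, -1.4730).
Then the next iterate is (x₁, x₂)₁ = (2.3273, 1.5270).
Re-evaluating at (2.3273, 1.5270): F = (23.056615, 49.835118), so ‖F‖₂ = 54.9103.

54.9103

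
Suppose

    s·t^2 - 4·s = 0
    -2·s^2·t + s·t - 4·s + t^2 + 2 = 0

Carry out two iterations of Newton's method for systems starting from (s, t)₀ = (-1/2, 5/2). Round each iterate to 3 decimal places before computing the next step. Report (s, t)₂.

(-1.437, 2.258)

At (-1/2, 5/2): F = (-1.125, 7.750).
Jacobian J = [[t^2 - 4, 2·s·t], [-4·s·t + t - 4, -2·s^2 + s + 2·t]].
At the point, J = [[2.250, -2.500], [3.500, 4.000]] (det J = 17.750).
Solving J·Δ = −F gives Δ = (-0.838, -1.204).
Then the next iterate is (s, t)₁ = (-1.338, 1.296).
Round to (-1.338, 1.296) and repeat: F = (3.10467, 2.65726), J = [[-2.32038, -3.46810], [4.23219, -2.32649]].
Δ = (-0.099, 0.962), so (s, t)₂ = (-1.437, 2.258).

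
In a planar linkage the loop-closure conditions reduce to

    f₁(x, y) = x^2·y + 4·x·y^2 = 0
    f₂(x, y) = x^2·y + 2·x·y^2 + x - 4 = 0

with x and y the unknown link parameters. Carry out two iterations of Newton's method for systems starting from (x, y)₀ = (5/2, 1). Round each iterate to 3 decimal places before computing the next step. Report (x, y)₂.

(3.434, -0.043)

At (5/2, 1): F = (16.250, 9.750).
Jacobian J = [[2·x·y + 4·y^2, x^2 + 8·x·y], [2·x·y + 2·y^2 + 1, x^2 + 4·x·y]].
At the point, J = [[9.000, 26.250], [8.000, 16.250]] (det J = -63.750).
Solving J·Δ = −F gives Δ = (0.127, -0.663).
Then the next iterate is (x, y)₁ = (2.627, 0.337).
Round to (2.627, 0.337) and repeat: F = (3.51906, 1.54937), J = [[2.22487, 13.98352], [2.99774, 10.44232]].
Δ = (0.807, -0.380), so (x, y)₂ = (3.434, -0.043).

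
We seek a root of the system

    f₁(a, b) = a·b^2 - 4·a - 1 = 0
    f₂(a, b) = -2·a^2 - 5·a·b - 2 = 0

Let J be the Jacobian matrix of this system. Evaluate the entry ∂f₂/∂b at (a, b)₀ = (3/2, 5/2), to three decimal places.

∂f₂/∂b = -5·a.
At (3/2, 5/2) this is -7.500.

-7.500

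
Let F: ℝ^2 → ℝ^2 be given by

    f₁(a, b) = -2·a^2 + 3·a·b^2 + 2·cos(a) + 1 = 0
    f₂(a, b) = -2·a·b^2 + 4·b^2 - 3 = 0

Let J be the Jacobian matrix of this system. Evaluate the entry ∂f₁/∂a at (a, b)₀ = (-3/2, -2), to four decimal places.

∂f₁/∂a = -4·a + 3·b^2 - 2·sin(a).
At (-3/2, -2) this is 19.9950.

19.9950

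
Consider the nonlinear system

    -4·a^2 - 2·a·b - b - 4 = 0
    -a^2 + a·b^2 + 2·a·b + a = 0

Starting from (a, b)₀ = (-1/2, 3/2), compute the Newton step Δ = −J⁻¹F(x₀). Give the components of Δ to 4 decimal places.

At (-1/2, 3/2): F = (-5.0000, -3.3750).
Jacobian J = [[-8·a - 2·b, -2·a - 1], [-2·a + b^2 + 2·b + 1, 2·a·b + 2·a]].
At the point, J = [[1.0000, 0.0000], [7.2500, -2.5000]] (det J = -2.5000).
Solving J·Δ = −F gives Δ = (5.0000, 13.1500).

(5.0000, 13.1500)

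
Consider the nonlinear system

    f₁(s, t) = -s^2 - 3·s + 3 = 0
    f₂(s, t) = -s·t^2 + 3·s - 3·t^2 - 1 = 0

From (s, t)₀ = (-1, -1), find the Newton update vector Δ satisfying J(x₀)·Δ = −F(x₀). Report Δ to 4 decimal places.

At (-1, -1): F = (5.0000, -6.0000).
Jacobian J = [[-2·s - 3, 0], [-t^2 + 3, -2·s·t - 6·t]].
At the point, J = [[-1.0000, 0.0000], [2.0000, 4.0000]] (det J = -4.0000).
Solving J·Δ = −F gives Δ = (5.0000, -1.0000).

(5.0000, -1.0000)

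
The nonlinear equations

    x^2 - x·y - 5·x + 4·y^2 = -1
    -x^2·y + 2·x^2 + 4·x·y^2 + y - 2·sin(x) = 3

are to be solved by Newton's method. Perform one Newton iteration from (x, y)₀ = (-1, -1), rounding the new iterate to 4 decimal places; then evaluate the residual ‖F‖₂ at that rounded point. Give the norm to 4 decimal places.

At (-1, -1): F = (10.0000, -3.317058).
Jacobian J = [[2·x - y - 5, -x + 8·y], [-2·x·y + 4·x + 4·y^2 - 2·cos(x), -x^2 + 8·x·y + 1]].
At the point, J = [[-6.0000, -7.0000], [-3.080605, 8.0000]] (det J = -69.564232).
Solving J·Δ = −F gives Δ = (0.8162, 0.7289).
Then the next iterate is (x, y)₁ = (-0.1838, -0.2711).
Re-evaluating at (-0.1838, -0.2711): F = (2.196935, -2.882877), so ‖F‖₂ = 3.6246.

3.6246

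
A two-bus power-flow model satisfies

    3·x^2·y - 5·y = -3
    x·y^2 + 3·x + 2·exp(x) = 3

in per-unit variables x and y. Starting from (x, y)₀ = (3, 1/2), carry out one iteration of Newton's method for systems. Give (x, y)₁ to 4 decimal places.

(1.9332, 0.3001)

At (3, 1/2): F = (14.0000, 46.921074).
Jacobian J = [[6·x·y, 3·x^2 - 5], [y^2 + 2·exp(x) + 3, 2·x·y]].
At the point, J = [[9.0000, 22.0000], [43.421074, 3.0000]] (det J = -928.263625).
Solving J·Δ = −F gives Δ = (-1.0668, -0.1999).
Then the next iterate is (x, y)₁ = (1.9332, 0.3001).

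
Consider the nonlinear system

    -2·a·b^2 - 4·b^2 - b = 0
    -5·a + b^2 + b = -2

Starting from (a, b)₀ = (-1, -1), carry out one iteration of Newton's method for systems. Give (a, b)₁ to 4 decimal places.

At (-1, -1): F = (-1.0000, 7.0000).
Jacobian J = [[-2·b^2, -4·a·b - 8·b - 1], [-5, 2·b + 1]].
At the point, J = [[-2.0000, 3.0000], [-5.0000, -1.0000]] (det J = 17.0000).
Solving J·Δ = −F gives Δ = (1.1765, 1.1176).
Then the next iterate is (a, b)₁ = (0.1765, 0.1176).

(0.1765, 0.1176)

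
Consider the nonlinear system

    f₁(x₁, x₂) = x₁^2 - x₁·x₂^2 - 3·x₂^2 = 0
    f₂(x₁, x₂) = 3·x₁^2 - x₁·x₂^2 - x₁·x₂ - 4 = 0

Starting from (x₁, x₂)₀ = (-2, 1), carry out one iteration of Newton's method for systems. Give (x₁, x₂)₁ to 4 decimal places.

(-1.2759, 0.6897)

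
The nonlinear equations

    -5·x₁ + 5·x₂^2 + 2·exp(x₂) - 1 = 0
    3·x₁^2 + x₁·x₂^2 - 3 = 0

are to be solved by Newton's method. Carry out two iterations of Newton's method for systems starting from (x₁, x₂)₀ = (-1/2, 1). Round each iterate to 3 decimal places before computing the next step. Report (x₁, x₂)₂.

(-1.121, -4.661)

At (-1/2, 1): F = (11.93656, -2.750).
Jacobian J = [[-5, 10·x₂ + 2·exp(x₂)], [6·x₁ + x₂^2, 2·x₁·x₂]].
At the point, J = [[-5.000, 15.43656], [-2.000, -1.000]] (det J = 35.87313).
Solving J·Δ = −F gives Δ = (-0.851, -1.049).
Then the next iterate is (x₁, x₂)₁ = (-1.351, -0.049).
Round to (-1.351, -0.049) and repeat: F = (7.67137, 2.47236), J = [[-5.000, 1.41436], [-8.10360, 0.13240]].
Δ = (0.230, -4.612), so (x₁, x₂)₂ = (-1.121, -4.661).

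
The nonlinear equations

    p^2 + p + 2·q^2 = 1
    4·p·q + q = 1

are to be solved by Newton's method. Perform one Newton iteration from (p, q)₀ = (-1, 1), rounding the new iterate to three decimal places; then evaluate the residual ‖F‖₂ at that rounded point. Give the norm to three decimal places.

1.000

At (-1, 1): F = (1.000, -4.000).
Jacobian J = [[2·p + 1, 4·q], [4·q, 4·p + 1]].
At the point, J = [[-1.000, 4.000], [4.000, -3.000]] (det J = -13.000).
Solving J·Δ = −F gives Δ = (1.000, 0.000).
Then the next iterate is (p, q)₁ = (0.000, 1.000).
Re-evaluating at (0.000, 1.000): F = (1.000, 0.000), so ‖F‖₂ = 1.000.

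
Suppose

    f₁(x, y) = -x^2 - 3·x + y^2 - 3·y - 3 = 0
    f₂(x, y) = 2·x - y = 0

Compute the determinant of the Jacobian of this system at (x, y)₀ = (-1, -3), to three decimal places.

19.000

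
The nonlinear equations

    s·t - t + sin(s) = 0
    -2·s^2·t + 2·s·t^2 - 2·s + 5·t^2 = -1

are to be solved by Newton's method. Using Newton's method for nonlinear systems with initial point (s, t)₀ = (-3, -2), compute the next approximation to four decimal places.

(-1.4746, -1.1755)

At (-3, -2): F = (7.858880, 39.0000).
Jacobian J = [[t + cos(s), s - 1], [-4·s·t + 2·t^2 - 2, -2·s^2 + 4·s·t + 10·t]].
At the point, J = [[-2.989992, -4.0000], [-18.0000, -14.0000]] (det J = -30.140105).
Solving J·Δ = −F gives Δ = (1.5254, 0.8245).
Then the next iterate is (s, t)₁ = (-1.4746, -1.1755).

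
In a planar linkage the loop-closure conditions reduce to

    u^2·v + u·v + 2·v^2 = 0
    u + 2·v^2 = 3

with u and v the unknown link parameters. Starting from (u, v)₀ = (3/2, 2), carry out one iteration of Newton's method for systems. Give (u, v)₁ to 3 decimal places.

(0.589, 1.301)

At (3/2, 2): F = (15.500, 6.500).
Jacobian J = [[2·u·v + v, u^2 + u + 4·v], [1, 4·v]].
At the point, J = [[8.000, 11.750], [1.000, 8.000]] (det J = 52.250).
Solving J·Δ = −F gives Δ = (-0.911, -0.699).
Then the next iterate is (u, v)₁ = (0.589, 1.301).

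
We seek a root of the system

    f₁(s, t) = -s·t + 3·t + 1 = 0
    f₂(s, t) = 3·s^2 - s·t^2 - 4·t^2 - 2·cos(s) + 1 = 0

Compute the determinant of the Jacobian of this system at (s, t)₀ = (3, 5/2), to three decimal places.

J = [[-t, -s + 3], [6·s - t^2 + 2·sin(s), -2·s·t - 8·t]].
At the point, J = [[-2.500, 0.000], [12.03224, -35.000]].
det J = 87.500.

87.500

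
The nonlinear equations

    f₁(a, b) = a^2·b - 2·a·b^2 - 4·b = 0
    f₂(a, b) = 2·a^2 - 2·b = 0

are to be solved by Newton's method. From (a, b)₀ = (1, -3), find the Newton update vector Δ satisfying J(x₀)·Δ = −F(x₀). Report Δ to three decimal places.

(4.500, 13.000)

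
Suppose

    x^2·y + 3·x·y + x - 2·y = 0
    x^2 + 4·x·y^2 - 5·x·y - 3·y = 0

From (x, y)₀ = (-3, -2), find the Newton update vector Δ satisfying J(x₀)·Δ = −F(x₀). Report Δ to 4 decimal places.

(0.1435, 1.0022)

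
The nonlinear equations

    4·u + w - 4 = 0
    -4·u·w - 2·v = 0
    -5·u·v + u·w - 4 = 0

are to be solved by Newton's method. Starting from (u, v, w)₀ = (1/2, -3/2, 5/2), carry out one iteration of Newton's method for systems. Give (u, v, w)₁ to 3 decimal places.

(0.310, -1.810, 2.762)

At (1/2, -3/2, 5/2): F = (0.500, -2.000, 1.000).
Jacobian J = [[4, 0, 1], [-4·w, -2, -4·u], [-5·v + w, -5·u, u]].
At the point, J = [[4.000, 0.000, 1.000], [-10.000, -2.000, -2.000], [10.000, -2.500, 0.500]] (det J = 21.000).
Solving J·Δ = −F gives Δ = (-0.190, -0.310, 0.262).
Then the next iterate is (u, v, w)₁ = (0.310, -1.810, 2.762).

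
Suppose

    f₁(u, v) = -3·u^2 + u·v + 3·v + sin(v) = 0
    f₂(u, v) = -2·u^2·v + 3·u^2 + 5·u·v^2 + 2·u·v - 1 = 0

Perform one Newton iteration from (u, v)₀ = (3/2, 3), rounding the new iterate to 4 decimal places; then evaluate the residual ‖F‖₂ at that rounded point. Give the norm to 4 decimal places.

17.9207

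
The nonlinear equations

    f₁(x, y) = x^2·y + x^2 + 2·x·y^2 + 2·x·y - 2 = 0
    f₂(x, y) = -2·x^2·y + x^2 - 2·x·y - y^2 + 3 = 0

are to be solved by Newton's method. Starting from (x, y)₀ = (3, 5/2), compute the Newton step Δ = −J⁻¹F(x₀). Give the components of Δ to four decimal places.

At (3, 5/2): F = (82.0000, -54.2500).
Jacobian J = [[2·x·y + 2·x + 2·y^2 + 2·y, x^2 + 4·x·y + 2·x], [-4·x·y + 2·x - 2·y, -2·x^2 - 2·x - 2·y]].
At the point, J = [[38.5000, 45.0000], [-29.0000, -29.0000]] (det J = 188.5000).
Solving J·Δ = −F gives Δ = (-0.3355, -1.5351).

(-0.3355, -1.5351)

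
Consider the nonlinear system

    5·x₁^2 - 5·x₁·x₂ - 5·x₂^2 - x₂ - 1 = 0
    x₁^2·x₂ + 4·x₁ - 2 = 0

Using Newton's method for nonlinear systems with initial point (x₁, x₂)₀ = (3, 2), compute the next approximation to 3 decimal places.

At (3, 2): F = (-8.000, 28.000).
Jacobian J = [[10·x₁ - 5·x₂, -5·x₁ - 10·x₂ - 1], [2·x₁·x₂ + 4, x₁^2]].
At the point, J = [[20.000, -36.000], [16.000, 9.000]] (det J = 756.000).
Solving J·Δ = −F gives Δ = (-1.238, -0.910).
Then the next iterate is (x₁, x₂)₁ = (1.762, 1.090).

(1.762, 1.090)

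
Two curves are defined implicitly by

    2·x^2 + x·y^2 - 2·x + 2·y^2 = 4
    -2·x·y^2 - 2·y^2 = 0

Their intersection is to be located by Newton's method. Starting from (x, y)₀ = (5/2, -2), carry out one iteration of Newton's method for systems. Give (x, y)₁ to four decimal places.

At (5/2, -2): F = (21.5000, -28.0000).
Jacobian J = [[4·x + y^2 - 2, 2·x·y + 4·y], [-2·y^2, -4·x·y - 4·y]].
At the point, J = [[12.0000, -18.0000], [-8.0000, 28.0000]] (det J = 192.0000).
Solving J·Δ = −F gives Δ = (-0.5104, 0.8542).
Then the next iterate is (x, y)₁ = (1.9896, -1.1458).

(1.9896, -1.1458)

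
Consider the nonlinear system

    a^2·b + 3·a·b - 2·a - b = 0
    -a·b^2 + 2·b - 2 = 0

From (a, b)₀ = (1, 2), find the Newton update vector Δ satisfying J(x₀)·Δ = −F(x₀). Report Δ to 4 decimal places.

At (1, 2): F = (4.0000, -2.0000).
Jacobian J = [[2·a·b + 3·b - 2, a^2 + 3·a - 1], [-b^2, -2·a·b + 2]].
At the point, J = [[8.0000, 3.0000], [-4.0000, -2.0000]] (det J = -4.0000).
Solving J·Δ = −F gives Δ = (-0.5000, 0.0000).

(-0.5000, 0.0000)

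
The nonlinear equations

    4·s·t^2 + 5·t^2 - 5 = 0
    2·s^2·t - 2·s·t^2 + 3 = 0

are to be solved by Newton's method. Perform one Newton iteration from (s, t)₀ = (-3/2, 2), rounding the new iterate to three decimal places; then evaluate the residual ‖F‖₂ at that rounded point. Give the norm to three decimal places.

9.003

At (-3/2, 2): F = (-9.000, 24.000).
Jacobian J = [[4·t^2, 8·s·t + 10·t], [4·s·t - 2·t^2, 2·s^2 - 4·s·t]].
At the point, J = [[16.000, -4.000], [-20.000, 16.500]] (det J = 184.000).
Solving J·Δ = −F gives Δ = (0.285, -1.109).
Then the next iterate is (s, t)₁ = (-1.215, 0.891).
Re-evaluating at (-1.215, 0.891): F = (-4.88886, 7.55976), so ‖F‖₂ = 9.003.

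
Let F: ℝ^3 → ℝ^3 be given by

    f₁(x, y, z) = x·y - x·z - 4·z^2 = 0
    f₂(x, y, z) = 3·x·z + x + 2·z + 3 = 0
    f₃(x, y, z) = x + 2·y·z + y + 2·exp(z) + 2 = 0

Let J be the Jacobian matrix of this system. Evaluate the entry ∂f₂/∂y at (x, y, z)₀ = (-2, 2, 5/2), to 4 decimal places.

∂f₂/∂y = 0.
At (-2, 2, 5/2) this is 0.0000.

0.0000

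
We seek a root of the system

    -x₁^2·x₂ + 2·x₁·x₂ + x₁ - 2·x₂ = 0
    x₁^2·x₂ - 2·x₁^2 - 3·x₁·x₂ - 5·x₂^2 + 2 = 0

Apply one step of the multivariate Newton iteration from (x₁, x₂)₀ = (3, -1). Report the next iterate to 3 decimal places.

(2.000, -0.400)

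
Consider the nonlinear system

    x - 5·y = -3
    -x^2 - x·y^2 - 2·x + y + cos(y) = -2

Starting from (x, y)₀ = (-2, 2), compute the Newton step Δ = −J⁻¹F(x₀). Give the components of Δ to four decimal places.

(-7.8024, -3.3605)

At (-2, 2): F = (-9.0000, 11.583853).
Jacobian J = [[1, -5], [-2·x - y^2 - 2, -2·x·y - sin(y) + 1]].
At the point, J = [[1.0000, -5.0000], [-2.0000, 8.090703]] (det J = -1.909297).
Solving J·Δ = −F gives Δ = (-7.8024, -3.3605).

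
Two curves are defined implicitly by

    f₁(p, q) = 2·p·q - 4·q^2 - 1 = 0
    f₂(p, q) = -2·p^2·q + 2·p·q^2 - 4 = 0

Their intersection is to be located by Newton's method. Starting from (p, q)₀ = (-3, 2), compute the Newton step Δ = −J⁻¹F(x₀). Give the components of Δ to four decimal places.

(0.3545, -1.2537)

At (-3, 2): F = (-29.0000, -64.0000).
Jacobian J = [[2·q, 2·p - 8·q], [-4·p·q + 2·q^2, -2·p^2 + 4·p·q]].
At the point, J = [[4.0000, -22.0000], [32.0000, -42.0000]] (det J = 536.0000).
Solving J·Δ = −F gives Δ = (0.3545, -1.2537).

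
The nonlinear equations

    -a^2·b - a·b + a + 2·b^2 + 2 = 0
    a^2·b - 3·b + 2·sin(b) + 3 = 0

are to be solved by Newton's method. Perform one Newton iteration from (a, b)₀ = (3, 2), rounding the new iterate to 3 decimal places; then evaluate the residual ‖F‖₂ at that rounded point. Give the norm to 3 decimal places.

At (3, 2): F = (-11.000, 16.81859).
Jacobian J = [[-2·a·b - b + 1, -a^2 - a + 4·b], [2·a·b, a^2 + 2·cos(b) - 3]].
At the point, J = [[-13.000, -4.000], [12.000, 5.16771]] (det J = -19.18018).
Solving J·Δ = −F gives Δ = (0.544, -4.517).
Then the next iterate is (a, b)₁ = (3.544, -2.517).
Re-evaluating at (3.544, -2.517): F = (58.74818, -22.23189), so ‖F‖₂ = 62.814.

62.814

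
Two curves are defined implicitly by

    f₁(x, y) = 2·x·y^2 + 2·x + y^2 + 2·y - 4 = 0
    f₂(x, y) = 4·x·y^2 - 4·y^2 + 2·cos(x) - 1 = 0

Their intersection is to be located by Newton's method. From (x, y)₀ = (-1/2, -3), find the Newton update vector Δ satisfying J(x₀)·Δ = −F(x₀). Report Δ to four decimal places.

(0.4481, 1.0190)

At (-1/2, -3): F = (-11.0000, -53.244835).
Jacobian J = [[2·y^2 + 2, 4·x·y + 2·y + 2], [4·y^2 - 2·sin(x), 8·x·y - 8·y]].
At the point, J = [[20.0000, 2.0000], [36.958851, 36.0000]] (det J = 646.082298).
Solving J·Δ = −F gives Δ = (0.4481, 1.0190).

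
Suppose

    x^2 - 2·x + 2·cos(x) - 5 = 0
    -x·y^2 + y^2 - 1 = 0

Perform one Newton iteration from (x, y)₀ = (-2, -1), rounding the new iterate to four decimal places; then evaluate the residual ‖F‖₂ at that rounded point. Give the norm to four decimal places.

At (-2, -1): F = (2.167706, 2.0000).
Jacobian J = [[2·x - 2·sin(x) - 2, 0], [-y^2, -2·x·y + 2·y]].
At the point, J = [[-4.181405, 0.0000], [-1.0000, -6.0000]] (det J = 25.088431).
Solving J·Δ = −F gives Δ = (0.5184, 0.2469).
Then the next iterate is (x, y)₁ = (-1.4816, -0.7531).
Re-evaluating at (-1.4816, -0.7531): F = (0.336495, 0.407463), so ‖F‖₂ = 0.5284.

0.5284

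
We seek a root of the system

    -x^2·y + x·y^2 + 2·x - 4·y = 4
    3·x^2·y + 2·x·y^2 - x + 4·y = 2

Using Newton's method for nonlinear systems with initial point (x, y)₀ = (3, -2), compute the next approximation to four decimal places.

At (3, -2): F = (40.0000, -43.0000).
Jacobian J = [[-2·x·y + y^2 + 2, -x^2 + 2·x·y - 4], [6·x·y + 2·y^2 - 1, 3·x^2 + 4·x·y + 4]].
At the point, J = [[18.0000, -25.0000], [-29.0000, 7.0000]] (det J = -599.0000).
Solving J·Δ = −F gives Δ = (-1.3272, 0.6444).
Then the next iterate is (x, y)₁ = (1.6728, -1.3556).

(1.6728, -1.3556)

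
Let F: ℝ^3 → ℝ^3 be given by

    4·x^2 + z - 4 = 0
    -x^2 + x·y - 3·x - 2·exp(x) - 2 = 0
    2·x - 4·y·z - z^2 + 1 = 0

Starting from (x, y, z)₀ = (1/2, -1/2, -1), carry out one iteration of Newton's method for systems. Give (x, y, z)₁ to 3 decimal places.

At (1/2, -1/2, -1): F = (-4.000, -7.29744, -1.000).
Jacobian J = [[8·x, 0, 1], [-2·x + y - 2·exp(x) - 3, x, 0], [2, -4·z, -4·y - 2·z]].
At the point, J = [[4.000, 0.000, 1.000], [-7.79744, 0.500, 0.000], [2.000, 4.000, 4.000]] (det J = -24.18977).
Solving J·Δ = −F gives Δ = (-1.517, -9.059, 10.067).
Then the next iterate is (x, y, z)₁ = (-1.017, -9.559, 9.067).

(-1.017, -9.559, 9.067)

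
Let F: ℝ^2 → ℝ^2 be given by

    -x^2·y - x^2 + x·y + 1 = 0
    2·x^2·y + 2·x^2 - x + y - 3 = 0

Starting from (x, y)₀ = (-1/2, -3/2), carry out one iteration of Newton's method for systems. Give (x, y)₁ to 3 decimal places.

(-0.625, 1.333)

At (-1/2, -3/2): F = (1.875, -4.250).
Jacobian J = [[-2·x·y - 2·x + y, -x^2 + x], [4·x·y + 4·x - 1, 2·x^2 + 1]].
At the point, J = [[-2.000, -0.750], [0.000, 1.500]] (det J = -3.000).
Solving J·Δ = −F gives Δ = (-0.125, 2.833).
Then the next iterate is (x, y)₁ = (-0.625, 1.333).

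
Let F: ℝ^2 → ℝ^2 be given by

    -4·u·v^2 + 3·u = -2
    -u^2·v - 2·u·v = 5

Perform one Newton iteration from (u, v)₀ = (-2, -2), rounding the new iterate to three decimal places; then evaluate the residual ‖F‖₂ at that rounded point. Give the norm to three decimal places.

3.750

At (-2, -2): F = (28.000, -5.000).
Jacobian J = [[-4·v^2 + 3, -8·u·v], [-2·u·v - 2·v, -u^2 - 2·u]].
At the point, J = [[-13.000, -32.000], [-4.000, 0.000]] (det J = -128.000).
Solving J·Δ = −F gives Δ = (-1.250, 1.383).
Then the next iterate is (u, v)₁ = (-3.250, -0.617).
Re-evaluating at (-3.250, -0.617): F = (-2.80104, -2.49344), so ‖F‖₂ = 3.750.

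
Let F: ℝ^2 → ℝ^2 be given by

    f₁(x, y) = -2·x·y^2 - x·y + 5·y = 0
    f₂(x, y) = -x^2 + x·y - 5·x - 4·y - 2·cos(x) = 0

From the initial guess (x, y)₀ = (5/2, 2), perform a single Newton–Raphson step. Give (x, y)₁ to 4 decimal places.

(-0.6723, 2.9556)

At (5/2, 2): F = (-15.0000, -20.147713).
Jacobian J = [[-2·y^2 - y, -4·x·y - x + 5], [-2·x + y + 2·sin(x) - 5, x - 4]].
At the point, J = [[-10.0000, -17.5000], [-6.803056, -1.5000]] (det J = -104.053475).
Solving J·Δ = −F gives Δ = (-3.1723, 0.9556).
Then the next iterate is (x, y)₁ = (-0.6723, 2.9556).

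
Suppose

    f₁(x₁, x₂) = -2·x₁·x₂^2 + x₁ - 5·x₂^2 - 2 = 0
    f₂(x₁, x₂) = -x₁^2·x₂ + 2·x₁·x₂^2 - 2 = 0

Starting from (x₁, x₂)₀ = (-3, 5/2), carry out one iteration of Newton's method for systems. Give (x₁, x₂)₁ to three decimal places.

At (-3, 5/2): F = (1.250, -62.000).
Jacobian J = [[-2·x₂^2 + 1, -4·x₁·x₂ - 10·x₂], [-2·x₁·x₂ + 2·x₂^2, -x₁^2 + 4·x₁·x₂]].
At the point, J = [[-11.500, 5.000], [27.500, -39.000]] (det J = 311.000).
Solving J·Δ = −F gives Δ = (-0.840, -2.182).
Then the next iterate is (x₁, x₂)₁ = (-3.840, 0.318).

(-3.840, 0.318)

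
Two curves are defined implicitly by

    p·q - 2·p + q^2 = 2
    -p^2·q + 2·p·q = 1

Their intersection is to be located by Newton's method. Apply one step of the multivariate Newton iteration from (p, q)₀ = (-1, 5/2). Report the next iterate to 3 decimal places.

At (-1, 5/2): F = (3.750, -8.500).
Jacobian J = [[q - 2, p + 2·q], [-2·p·q + 2·q, -p^2 + 2·p]].
At the point, J = [[0.500, 4.000], [10.000, -3.000]] (det J = -41.500).
Solving J·Δ = −F gives Δ = (0.548, -1.006).
Then the next iterate is (p, q)₁ = (-0.452, 1.494).

(-0.452, 1.494)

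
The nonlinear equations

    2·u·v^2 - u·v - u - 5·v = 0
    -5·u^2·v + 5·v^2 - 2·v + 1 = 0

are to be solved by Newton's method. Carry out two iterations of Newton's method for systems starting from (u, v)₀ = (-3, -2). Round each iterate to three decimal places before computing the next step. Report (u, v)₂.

At (-3, -2): F = (-17.000, 115.000).
Jacobian J = [[2·v^2 - v - 1, 4·u·v - u - 5], [-10·u·v, -5·u^2 + 10·v - 2]].
At the point, J = [[9.000, 22.000], [-60.000, -67.000]] (det J = 717.000).
Solving J·Δ = −F gives Δ = (1.940, -0.021).
Then the next iterate is (u, v)₁ = (-1.060, -2.021).
Round to (-1.060, -2.021) and repeat: F = (0.36373, 36.81818), J = [[9.18988, 4.62904], [-21.42260, -27.828]].
Δ = (-1.153, 2.211), so (u, v)₂ = (-2.213, 0.190).

(-2.213, 0.190)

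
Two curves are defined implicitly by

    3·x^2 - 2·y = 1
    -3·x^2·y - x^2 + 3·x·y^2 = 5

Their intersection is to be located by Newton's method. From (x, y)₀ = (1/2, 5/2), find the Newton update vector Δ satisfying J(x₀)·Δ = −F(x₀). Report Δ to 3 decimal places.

At (1/2, 5/2): F = (-5.250, 2.250).
Jacobian J = [[6·x, -2], [-6·x·y - 2·x + 3·y^2, -3·x^2 + 6·x·y]].
At the point, J = [[3.000, -2.000], [10.250, 6.750]] (det J = 40.750).
Solving J·Δ = −F gives Δ = (0.759, -1.486).

(0.759, -1.486)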